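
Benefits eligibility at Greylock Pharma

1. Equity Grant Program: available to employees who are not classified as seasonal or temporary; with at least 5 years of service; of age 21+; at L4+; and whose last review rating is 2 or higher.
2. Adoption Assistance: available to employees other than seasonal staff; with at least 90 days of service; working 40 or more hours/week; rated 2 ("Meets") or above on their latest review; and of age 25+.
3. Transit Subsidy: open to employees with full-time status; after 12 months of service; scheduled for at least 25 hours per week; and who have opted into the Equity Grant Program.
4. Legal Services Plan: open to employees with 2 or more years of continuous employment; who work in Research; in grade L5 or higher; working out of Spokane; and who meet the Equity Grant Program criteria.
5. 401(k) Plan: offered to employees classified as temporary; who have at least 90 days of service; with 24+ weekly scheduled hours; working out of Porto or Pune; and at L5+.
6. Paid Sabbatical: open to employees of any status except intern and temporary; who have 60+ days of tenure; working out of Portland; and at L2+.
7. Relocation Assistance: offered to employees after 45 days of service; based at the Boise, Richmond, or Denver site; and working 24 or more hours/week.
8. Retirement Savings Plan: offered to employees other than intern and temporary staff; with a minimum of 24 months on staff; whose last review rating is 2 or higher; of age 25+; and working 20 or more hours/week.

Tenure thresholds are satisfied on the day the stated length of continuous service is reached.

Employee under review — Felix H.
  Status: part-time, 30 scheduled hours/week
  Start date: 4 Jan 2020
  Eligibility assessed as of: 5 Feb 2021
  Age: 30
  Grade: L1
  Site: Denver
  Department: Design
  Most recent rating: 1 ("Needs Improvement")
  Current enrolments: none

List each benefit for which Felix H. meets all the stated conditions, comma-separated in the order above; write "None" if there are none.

Service from 4 Jan 2020 to 5 Feb 2021: 398 days.
Equity Grant Program — status part-time ✓ (not excluded); service 398 days < 5 years (≈1825 days) ✗ → not eligible.
Adoption Assistance — status part-time ✓ (not excluded); service 398 days ≥ 90 days ✓; 30 hrs/wk < 40 ✗ → not eligible.
Transit Subsidy — status part-time ✗ (requires full-time) → not eligible.
Legal Services Plan — service 398 days < 2 years (≈730 days) ✗ → not eligible.
401(k) Plan — status part-time ✗ (requires temporary) → not eligible.
Paid Sabbatical — status part-time ✓ (not excluded); service 398 days ≥ 60 days ✓; site Denver ✗ (not Portland) → not eligible.
Relocation Assistance — service 398 days ≥ 45 days ✓; site Denver ✓; 30 hrs/wk ≥ 24 ✓ → eligible.
Retirement Savings Plan — status part-time ✓ (not excluded); service 398 days < 24 months (≈720 days) ✗ → not eligible.

Relocation Assistance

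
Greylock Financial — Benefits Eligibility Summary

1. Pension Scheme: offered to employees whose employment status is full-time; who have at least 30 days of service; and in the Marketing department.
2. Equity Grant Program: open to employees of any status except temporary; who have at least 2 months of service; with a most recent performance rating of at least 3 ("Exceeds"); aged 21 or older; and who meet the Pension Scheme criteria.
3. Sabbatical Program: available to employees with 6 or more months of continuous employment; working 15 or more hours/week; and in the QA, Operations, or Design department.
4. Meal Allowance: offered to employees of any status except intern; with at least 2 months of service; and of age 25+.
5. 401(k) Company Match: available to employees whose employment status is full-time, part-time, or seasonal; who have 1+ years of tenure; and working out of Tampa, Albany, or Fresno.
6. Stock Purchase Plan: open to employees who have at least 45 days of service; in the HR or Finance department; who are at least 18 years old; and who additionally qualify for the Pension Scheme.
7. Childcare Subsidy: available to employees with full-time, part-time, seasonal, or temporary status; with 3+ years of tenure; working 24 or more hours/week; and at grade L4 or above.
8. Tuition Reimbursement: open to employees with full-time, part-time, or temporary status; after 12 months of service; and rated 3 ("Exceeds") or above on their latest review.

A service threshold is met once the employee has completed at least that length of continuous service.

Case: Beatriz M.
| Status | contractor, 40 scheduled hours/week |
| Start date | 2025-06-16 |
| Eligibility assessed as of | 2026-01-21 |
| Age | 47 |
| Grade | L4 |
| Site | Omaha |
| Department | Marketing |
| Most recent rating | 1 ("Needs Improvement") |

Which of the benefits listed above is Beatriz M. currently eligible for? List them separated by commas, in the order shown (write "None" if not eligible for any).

Meal Allowance

Service from 2025-06-16 to 2026-01-21: 219 days.
Pension Scheme — status contractor ✗ (requires full-time) → not eligible.
Equity Grant Program — status contractor ✓ (not excluded); service 219 days ≥ 2 months (≈60 days) ✓; rating 1 < 3 ✗ → not eligible.
Sabbatical Program — service 219 days ≥ 6 months (≈180 days) ✓; 40 hrs/wk ≥ 15 ✓; dept Marketing ✗ → not eligible.
Meal Allowance — status contractor ✓ (not excluded); service 219 days ≥ 2 months (≈60 days) ✓; age 47 ≥ 25 ✓ → eligible.
401(k) Company Match — status contractor ✗ (requires full-time, part-time, or seasonal) → not eligible.
Stock Purchase Plan — service 219 days ≥ 45 days ✓; dept Marketing ✗ → not eligible.
Childcare Subsidy — status contractor ✗ (requires full-time, part-time, seasonal, or temporary) → not eligible.
Tuition Reimbursement — status contractor ✗ (requires full-time, part-time, or temporary) → not eligible.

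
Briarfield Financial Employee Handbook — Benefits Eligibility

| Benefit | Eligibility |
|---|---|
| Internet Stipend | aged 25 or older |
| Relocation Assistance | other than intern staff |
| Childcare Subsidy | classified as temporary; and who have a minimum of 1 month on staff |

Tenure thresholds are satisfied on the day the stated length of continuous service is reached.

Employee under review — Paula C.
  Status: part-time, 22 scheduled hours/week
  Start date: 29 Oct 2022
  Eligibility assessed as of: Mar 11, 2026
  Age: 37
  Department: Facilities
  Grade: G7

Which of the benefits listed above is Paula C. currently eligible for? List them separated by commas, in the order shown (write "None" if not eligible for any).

Service from 29 Oct 2022 to Mar 11, 2026: 1229 days.
Internet Stipend — age 37 ≥ 25 ✓ → eligible.
Relocation Assistance — status part-time ✓ (not excluded) → eligible.
Childcare Subsidy — status part-time ✗ (requires temporary) → not eligible.

Internet Stipend, Relocation Assistance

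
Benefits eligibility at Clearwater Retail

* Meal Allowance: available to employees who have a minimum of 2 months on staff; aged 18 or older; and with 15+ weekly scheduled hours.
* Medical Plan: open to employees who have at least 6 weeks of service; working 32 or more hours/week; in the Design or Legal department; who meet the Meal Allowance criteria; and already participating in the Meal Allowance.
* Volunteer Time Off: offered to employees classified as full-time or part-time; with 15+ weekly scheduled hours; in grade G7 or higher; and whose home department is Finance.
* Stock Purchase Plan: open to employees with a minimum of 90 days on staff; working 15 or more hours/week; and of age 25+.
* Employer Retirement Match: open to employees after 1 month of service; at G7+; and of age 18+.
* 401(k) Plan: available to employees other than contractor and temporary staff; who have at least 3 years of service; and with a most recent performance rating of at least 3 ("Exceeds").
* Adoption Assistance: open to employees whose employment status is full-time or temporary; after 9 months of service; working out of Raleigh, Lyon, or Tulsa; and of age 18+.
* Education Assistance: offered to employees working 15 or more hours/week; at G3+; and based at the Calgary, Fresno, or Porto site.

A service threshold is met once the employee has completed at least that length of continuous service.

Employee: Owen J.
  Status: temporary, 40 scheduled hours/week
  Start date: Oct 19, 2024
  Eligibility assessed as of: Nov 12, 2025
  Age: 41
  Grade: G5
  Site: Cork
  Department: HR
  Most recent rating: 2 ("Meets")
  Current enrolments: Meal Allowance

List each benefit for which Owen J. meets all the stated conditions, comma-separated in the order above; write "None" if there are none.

Service from Oct 19, 2024 to Nov 12, 2025: 389 days.
Meal Allowance — service 389 days ≥ 2 months (≈60 days) ✓; age 41 ≥ 18 ✓; 40 hrs/wk ≥ 15 ✓ → eligible.
Medical Plan — service 389 days ≥ 6 weeks (≈42 days) ✓; 40 hrs/wk ≥ 32 ✓; dept HR ✗ → not eligible.
Volunteer Time Off — status temporary ✗ (requires full-time or part-time) → not eligible.
Stock Purchase Plan — service 389 days ≥ 90 days ✓; 40 hrs/wk ≥ 15 ✓; age 41 ≥ 25 ✓ → eligible.
Employer Retirement Match — service 389 days ≥ 1 month (≈30 days) ✓; grade G5 < G7 ✗ → not eligible.
401(k) Plan — status temporary ✗ (excluded) → not eligible.
Adoption Assistance — status temporary ✓; service 389 days ≥ 9 months (≈270 days) ✓; site Cork ✗ (not Raleigh, Lyon, or Tulsa) → not eligible.
Education Assistance — 40 hrs/wk ≥ 15 ✓; grade G5 ≥ G3 ✓; site Cork ✗ (not Calgary, Fresno, or Porto) → not eligible.

Meal Allowance, Stock Purchase Plan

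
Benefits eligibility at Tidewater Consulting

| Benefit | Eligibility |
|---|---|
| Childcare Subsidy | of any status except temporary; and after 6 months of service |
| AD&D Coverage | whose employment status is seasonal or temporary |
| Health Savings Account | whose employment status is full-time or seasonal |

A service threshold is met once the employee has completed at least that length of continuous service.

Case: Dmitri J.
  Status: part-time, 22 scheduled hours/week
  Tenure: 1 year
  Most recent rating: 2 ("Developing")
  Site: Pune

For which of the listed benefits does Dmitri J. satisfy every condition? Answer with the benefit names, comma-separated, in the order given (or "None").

Childcare Subsidy

Childcare Subsidy — status part-time ✓ (not excluded); service 1 year ≥ 6 months (≈180 days) ✓ → eligible.
AD&D Coverage — status part-time ✗ (requires seasonal or temporary) → not eligible.
Health Savings Account — status part-time ✗ (requires full-time or seasonal) → not eligible.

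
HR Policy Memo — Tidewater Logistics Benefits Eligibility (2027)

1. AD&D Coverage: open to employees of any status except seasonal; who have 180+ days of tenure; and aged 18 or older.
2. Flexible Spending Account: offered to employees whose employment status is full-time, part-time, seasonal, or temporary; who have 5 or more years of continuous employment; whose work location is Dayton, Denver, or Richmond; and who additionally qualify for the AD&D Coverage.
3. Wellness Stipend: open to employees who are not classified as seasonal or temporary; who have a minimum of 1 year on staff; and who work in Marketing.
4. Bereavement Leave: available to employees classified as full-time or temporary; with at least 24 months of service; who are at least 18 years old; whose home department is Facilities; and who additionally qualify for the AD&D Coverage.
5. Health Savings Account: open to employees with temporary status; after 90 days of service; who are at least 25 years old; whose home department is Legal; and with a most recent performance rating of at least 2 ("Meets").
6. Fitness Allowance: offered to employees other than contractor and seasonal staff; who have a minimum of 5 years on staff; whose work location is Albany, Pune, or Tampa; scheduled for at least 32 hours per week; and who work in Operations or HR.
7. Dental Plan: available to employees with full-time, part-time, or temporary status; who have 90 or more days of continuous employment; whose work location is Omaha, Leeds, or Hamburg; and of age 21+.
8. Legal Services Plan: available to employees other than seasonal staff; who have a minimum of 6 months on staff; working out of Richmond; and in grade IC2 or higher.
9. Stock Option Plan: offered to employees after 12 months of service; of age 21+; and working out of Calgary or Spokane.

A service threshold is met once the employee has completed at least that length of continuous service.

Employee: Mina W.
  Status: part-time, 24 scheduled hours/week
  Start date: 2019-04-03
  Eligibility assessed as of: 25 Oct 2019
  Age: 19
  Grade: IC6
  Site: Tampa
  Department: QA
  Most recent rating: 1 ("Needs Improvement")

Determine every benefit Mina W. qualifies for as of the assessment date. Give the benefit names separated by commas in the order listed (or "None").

AD&D Coverage

Service from 2019-04-03 to 25 Oct 2019: 205 days.
AD&D Coverage — status part-time ✓ (not excluded); service 205 days ≥ 180 days ✓; age 19 ≥ 18 ✓ → eligible.
Flexible Spending Account — status part-time ✓; service 205 days < 5 years (≈1825 days) ✗ → not eligible.
Wellness Stipend — status part-time ✓ (not excluded); service 205 days < 1 year (≈365 days) ✗ → not eligible.
Bereavement Leave — status part-time ✗ (requires full-time or temporary) → not eligible.
Health Savings Account — status part-time ✗ (requires temporary) → not eligible.
Fitness Allowance — status part-time ✓ (not excluded); service 205 days < 5 years (≈1825 days) ✗ → not eligible.
Dental Plan — status part-time ✓; service 205 days ≥ 90 days ✓; site Tampa ✗ (not Omaha, Leeds, or Hamburg) → not eligible.
Legal Services Plan — status part-time ✓ (not excluded); service 205 days ≥ 6 months (≈180 days) ✓; site Tampa ✗ (not Richmond) → not eligible.
Stock Option Plan — service 205 days < 12 months (≈360 days) ✗ → not eligible.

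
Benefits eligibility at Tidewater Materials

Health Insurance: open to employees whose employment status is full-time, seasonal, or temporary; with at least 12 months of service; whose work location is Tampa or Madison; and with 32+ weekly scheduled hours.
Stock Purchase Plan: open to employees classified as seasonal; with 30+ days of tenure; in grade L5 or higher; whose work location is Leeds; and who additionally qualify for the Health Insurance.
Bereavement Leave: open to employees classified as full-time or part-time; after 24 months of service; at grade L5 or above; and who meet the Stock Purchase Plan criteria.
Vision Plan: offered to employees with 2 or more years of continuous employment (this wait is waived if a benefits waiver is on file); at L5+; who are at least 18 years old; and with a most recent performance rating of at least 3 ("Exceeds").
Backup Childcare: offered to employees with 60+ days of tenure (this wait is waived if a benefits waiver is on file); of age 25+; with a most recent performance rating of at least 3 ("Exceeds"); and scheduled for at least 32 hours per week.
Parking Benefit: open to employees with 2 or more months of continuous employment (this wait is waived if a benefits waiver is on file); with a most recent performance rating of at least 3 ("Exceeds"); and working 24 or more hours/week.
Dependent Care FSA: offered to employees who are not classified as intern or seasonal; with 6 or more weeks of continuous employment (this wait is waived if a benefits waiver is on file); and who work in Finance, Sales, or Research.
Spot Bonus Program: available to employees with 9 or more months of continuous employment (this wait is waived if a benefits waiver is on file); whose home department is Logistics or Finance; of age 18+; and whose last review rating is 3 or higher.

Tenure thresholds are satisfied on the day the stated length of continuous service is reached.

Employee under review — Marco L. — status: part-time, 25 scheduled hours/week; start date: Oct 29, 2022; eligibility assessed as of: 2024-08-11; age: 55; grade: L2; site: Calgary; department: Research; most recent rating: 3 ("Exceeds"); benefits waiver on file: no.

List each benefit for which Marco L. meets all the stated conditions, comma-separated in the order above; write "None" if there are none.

Service from Oct 29, 2022 to 2024-08-11: 652 days.
Health Insurance — status part-time ✗ (requires full-time, seasonal, or temporary) → not eligible.
Stock Purchase Plan — status part-time ✗ (requires seasonal) → not eligible.
Bereavement Leave — status part-time ✓; service 652 days < 24 months (≈720 days) ✗ → not eligible.
Vision Plan — no waiver, service 652 days < 2 years (≈730 days) ✗ → not eligible.
Backup Childcare — no waiver, service 652 days ≥ 60 days ✓; age 55 ≥ 25 ✓; rating 3 ≥ 3 ✓; 25 hrs/wk < 32 ✗ → not eligible.
Parking Benefit — no waiver, service 652 days ≥ 2 months (≈60 days) ✓; rating 3 ≥ 3 ✓; 25 hrs/wk ≥ 24 ✓ → eligible.
Dependent Care FSA — status part-time ✓ (not excluded); no waiver, service 652 days ≥ 6 weeks (≈42 days) ✓; dept Research ✓ → eligible.
Spot Bonus Program — no waiver, service 652 days ≥ 9 months (≈270 days) ✓; dept Research ✗ → not eligible.

Parking Benefit, Dependent Care FSA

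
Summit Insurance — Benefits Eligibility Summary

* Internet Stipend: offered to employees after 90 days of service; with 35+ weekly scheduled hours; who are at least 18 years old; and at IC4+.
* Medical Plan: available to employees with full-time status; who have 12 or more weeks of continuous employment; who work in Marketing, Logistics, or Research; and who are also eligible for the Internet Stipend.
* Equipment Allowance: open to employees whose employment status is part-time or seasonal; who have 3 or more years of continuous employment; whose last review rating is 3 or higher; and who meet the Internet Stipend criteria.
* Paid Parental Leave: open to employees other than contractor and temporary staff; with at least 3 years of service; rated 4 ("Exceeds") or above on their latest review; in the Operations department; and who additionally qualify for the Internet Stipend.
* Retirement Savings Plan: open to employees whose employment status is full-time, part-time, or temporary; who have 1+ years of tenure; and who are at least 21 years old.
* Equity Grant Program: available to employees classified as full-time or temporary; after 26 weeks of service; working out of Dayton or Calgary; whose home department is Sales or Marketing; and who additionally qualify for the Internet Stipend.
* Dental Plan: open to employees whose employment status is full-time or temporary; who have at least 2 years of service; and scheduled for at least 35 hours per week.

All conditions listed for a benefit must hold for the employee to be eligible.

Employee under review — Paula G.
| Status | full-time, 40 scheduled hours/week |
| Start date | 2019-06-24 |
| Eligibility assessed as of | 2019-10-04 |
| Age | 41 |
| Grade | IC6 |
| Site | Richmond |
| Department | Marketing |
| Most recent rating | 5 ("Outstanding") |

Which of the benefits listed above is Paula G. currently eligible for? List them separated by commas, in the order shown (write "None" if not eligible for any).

Service from 2019-06-24 to 2019-10-04: 102 days.
Internet Stipend — service 102 days ≥ 90 days ✓; 40 hrs/wk ≥ 35 ✓; age 41 ≥ 18 ✓; grade IC6 ≥ IC4 ✓ → eligible.
Medical Plan — status full-time ✓; service 102 days ≥ 12 weeks (≈84 days) ✓; dept Marketing ✓; eligible for Internet Stipend ✓ → eligible.
Equipment Allowance — status full-time ✗ (requires part-time or seasonal) → not eligible.
Paid Parental Leave — status full-time ✓ (not excluded); service 102 days < 3 years (≈1095 days) ✗ → not eligible.
Retirement Savings Plan — status full-time ✓; service 102 days < 1 year (≈365 days) ✗ → not eligible.
Equity Grant Program — status full-time ✓; service 102 days < 26 weeks (≈182 days) ✗ → not eligible.
Dental Plan — status full-time ✓; service 102 days < 2 years (≈730 days) ✗ → not eligible.

Internet Stipend, Medical Plan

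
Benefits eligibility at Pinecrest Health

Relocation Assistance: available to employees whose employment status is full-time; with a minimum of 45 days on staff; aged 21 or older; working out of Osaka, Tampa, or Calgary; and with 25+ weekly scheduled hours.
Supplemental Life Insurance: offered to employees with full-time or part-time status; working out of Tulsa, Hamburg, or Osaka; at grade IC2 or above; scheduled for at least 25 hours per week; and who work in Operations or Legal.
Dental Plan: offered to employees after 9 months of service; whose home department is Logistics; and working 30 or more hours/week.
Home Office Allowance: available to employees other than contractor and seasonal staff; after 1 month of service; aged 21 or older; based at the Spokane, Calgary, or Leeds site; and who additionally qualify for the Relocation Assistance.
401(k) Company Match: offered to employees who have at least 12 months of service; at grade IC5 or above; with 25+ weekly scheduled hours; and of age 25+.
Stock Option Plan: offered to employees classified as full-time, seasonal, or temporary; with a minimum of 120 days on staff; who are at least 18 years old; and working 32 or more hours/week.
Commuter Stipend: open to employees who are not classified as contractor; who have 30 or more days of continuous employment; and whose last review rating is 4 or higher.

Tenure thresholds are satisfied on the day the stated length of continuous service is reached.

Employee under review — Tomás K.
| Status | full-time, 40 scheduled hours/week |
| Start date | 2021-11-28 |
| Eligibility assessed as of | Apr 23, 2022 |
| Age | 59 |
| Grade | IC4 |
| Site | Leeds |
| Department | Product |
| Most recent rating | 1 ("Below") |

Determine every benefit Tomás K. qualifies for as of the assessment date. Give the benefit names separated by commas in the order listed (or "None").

Stock Option Plan

Service from 2021-11-28 to Apr 23, 2022: 146 days.
Relocation Assistance — status full-time ✓; service 146 days ≥ 45 days ✓; age 59 ≥ 21 ✓; site Leeds ✗ (not Osaka, Tampa, or Calgary) → not eligible.
Supplemental Life Insurance — status full-time ✓; site Leeds ✗ (not Tulsa, Hamburg, or Osaka) → not eligible.
Dental Plan — service 146 days < 9 months (≈270 days) ✗ → not eligible.
Home Office Allowance — status full-time ✓ (not excluded); service 146 days ≥ 1 month (≈30 days) ✓; age 59 ≥ 21 ✓; site Leeds ✓; not eligible for Relocation Assistance ✗ → not eligible.
401(k) Company Match — service 146 days < 12 months (≈360 days) ✗ → not eligible.
Stock Option Plan — status full-time ✓; service 146 days ≥ 120 days ✓; age 59 ≥ 18 ✓; 40 hrs/wk ≥ 32 ✓ → eligible.
Commuter Stipend — status full-time ✓ (not excluded); service 146 days ≥ 30 days ✓; rating 1 < 4 ✗ → not eligible.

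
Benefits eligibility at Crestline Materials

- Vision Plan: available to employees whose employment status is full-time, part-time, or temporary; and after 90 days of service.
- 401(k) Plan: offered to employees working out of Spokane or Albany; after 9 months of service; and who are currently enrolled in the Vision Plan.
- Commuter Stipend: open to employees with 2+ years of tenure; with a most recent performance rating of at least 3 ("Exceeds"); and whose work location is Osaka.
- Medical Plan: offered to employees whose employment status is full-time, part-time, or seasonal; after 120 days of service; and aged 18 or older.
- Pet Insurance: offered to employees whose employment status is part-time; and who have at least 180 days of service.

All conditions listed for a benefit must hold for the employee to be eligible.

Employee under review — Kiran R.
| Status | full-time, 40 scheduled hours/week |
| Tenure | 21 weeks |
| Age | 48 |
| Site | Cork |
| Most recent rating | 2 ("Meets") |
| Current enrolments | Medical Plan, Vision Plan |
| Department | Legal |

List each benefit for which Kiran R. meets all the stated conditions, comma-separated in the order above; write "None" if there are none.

Vision Plan, Medical Plan

Vision Plan — status full-time ✓; service 21 weeks ≥ 90 days ✓ → eligible.
401(k) Plan — site Cork ✗ (not Spokane or Albany) → not eligible.
Commuter Stipend — service 21 weeks < 2 years (≈730 days) ✗ → not eligible.
Medical Plan — status full-time ✓; service 21 weeks ≥ 120 days ✓; age 48 ≥ 18 ✓ → eligible.
Pet Insurance — status full-time ✗ (requires part-time) → not eligible.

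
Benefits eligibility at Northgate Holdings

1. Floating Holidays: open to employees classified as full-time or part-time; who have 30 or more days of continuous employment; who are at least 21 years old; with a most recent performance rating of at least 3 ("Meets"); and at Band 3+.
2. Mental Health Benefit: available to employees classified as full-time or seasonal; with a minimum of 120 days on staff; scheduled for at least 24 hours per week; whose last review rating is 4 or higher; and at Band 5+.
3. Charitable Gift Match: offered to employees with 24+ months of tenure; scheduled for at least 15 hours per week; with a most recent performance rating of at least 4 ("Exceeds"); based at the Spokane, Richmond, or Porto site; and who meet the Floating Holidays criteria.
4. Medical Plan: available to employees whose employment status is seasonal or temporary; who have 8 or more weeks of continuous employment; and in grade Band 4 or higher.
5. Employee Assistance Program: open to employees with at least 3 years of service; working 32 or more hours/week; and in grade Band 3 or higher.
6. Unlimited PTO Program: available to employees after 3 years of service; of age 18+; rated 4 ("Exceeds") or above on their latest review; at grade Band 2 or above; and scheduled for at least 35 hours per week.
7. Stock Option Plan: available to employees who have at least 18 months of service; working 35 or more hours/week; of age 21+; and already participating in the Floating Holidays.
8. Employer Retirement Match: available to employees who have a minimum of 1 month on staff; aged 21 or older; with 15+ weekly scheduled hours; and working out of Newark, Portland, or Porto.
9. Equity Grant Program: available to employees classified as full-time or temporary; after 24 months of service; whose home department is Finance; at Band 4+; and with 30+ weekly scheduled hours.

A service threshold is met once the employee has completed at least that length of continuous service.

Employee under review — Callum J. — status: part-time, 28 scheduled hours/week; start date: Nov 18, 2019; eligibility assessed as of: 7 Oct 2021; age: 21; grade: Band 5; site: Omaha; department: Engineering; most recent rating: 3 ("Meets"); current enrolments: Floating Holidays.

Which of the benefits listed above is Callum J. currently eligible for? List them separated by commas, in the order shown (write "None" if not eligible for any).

Floating Holidays

Service from Nov 18, 2019 to 7 Oct 2021: 689 days.
Floating Holidays — status part-time ✓; service 689 days ≥ 30 days ✓; age 21 ≥ 21 ✓; rating 3 ≥ 3 ✓; grade Band 5 ≥ Band 3 ✓ → eligible.
Mental Health Benefit — status part-time ✗ (requires full-time or seasonal) → not eligible.
Charitable Gift Match — service 689 days < 24 months (≈720 days) ✗ → not eligible.
Medical Plan — status part-time ✗ (requires seasonal or temporary) → not eligible.
Employee Assistance Program — service 689 days < 3 years (≈1095 days) ✗ → not eligible.
Unlimited PTO Program — service 689 days < 3 years (≈1095 days) ✗ → not eligible.
Stock Option Plan — service 689 days ≥ 18 months (≈540 days) ✓; 28 hrs/wk < 35 ✗ → not eligible.
Employer Retirement Match — service 689 days ≥ 1 month (≈30 days) ✓; age 21 ≥ 21 ✓; 28 hrs/wk ≥ 15 ✓; site Omaha ✗ (not Newark, Portland, or Porto) → not eligible.
Equity Grant Program — status part-time ✗ (requires full-time or temporary) → not eligible.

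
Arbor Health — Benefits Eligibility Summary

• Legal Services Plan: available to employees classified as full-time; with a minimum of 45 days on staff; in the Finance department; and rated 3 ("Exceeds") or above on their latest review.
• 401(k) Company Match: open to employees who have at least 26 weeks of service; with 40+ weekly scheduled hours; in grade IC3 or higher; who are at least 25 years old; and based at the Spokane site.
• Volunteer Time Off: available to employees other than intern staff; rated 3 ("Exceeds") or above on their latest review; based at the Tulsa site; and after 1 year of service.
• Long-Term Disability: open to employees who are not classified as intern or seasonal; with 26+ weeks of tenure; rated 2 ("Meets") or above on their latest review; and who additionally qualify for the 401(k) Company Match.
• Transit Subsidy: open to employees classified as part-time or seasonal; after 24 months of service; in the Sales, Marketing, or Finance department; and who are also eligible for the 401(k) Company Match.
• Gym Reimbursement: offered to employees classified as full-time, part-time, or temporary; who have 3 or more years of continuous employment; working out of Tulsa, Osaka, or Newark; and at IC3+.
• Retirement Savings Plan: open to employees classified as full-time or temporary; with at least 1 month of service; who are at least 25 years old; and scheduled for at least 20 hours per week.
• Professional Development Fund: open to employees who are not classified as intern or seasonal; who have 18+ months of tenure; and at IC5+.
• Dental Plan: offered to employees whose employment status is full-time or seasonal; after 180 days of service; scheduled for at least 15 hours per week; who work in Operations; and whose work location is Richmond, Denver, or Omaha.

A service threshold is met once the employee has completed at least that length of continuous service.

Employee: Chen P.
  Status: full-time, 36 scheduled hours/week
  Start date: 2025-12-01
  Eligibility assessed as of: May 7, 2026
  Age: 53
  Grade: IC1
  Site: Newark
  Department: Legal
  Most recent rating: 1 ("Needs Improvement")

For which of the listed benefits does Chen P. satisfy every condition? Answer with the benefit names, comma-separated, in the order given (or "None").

Retirement Savings Plan

Service from 2025-12-01 to May 7, 2026: 157 days.
Legal Services Plan — status full-time ✓; service 157 days ≥ 45 days ✓; dept Legal ✗ → not eligible.
401(k) Company Match — service 157 days < 26 weeks (≈182 days) ✗ → not eligible.
Volunteer Time Off — status full-time ✓ (not excluded); rating 1 < 3 ✗ → not eligible.
Long-Term Disability — status full-time ✓ (not excluded); service 157 days < 26 weeks (≈182 days) ✗ → not eligible.
Transit Subsidy — status full-time ✗ (requires part-time or seasonal) → not eligible.
Gym Reimbursement — status full-time ✓; service 157 days < 3 years (≈1095 days) ✗ → not eligible.
Retirement Savings Plan — status full-time ✓; service 157 days ≥ 1 month (≈30 days) ✓; age 53 ≥ 25 ✓; 36 hrs/wk ≥ 20 ✓ → eligible.
Professional Development Fund — status full-time ✓ (not excluded); service 157 days < 18 months (≈540 days) ✗ → not eligible.
Dental Plan — status full-time ✓; service 157 days < 180 days ✗ → not eligible.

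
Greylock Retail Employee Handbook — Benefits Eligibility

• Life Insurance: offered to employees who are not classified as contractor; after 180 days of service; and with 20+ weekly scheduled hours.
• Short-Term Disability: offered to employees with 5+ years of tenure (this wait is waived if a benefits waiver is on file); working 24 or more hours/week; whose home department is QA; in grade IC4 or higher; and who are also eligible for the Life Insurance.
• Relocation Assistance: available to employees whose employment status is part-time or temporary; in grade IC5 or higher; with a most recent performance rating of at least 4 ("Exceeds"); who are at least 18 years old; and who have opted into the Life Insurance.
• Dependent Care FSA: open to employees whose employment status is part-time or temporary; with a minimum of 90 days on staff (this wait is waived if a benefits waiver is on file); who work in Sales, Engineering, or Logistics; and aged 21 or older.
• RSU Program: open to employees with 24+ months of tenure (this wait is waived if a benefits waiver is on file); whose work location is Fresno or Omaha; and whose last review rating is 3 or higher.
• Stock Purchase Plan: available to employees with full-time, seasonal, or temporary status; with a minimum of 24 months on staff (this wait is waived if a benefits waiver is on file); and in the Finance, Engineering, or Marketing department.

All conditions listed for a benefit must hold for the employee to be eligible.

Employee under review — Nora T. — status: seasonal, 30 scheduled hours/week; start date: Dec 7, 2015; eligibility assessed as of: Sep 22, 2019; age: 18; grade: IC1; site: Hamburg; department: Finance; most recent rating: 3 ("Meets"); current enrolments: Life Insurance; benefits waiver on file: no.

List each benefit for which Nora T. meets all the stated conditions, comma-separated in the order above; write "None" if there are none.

Service from Dec 7, 2015 to Sep 22, 2019: 1385 days.
Life Insurance — status seasonal ✓ (not excluded); service 1385 days ≥ 180 days ✓; 30 hrs/wk ≥ 20 ✓ → eligible.
Short-Term Disability — no waiver, service 1385 days < 5 years (≈1825 days) ✗ → not eligible.
Relocation Assistance — status seasonal ✗ (requires part-time or temporary) → not eligible.
Dependent Care FSA — status seasonal ✗ (requires part-time or temporary) → not eligible.
RSU Program — no waiver, service 1385 days ≥ 24 months (≈720 days) ✓; site Hamburg ✗ (not Fresno or Omaha) → not eligible.
Stock Purchase Plan — status seasonal ✓; no waiver, service 1385 days ≥ 24 months (≈720 days) ✓; dept Finance ✓ → eligible.

Life Insurance, Stock Purchase Plan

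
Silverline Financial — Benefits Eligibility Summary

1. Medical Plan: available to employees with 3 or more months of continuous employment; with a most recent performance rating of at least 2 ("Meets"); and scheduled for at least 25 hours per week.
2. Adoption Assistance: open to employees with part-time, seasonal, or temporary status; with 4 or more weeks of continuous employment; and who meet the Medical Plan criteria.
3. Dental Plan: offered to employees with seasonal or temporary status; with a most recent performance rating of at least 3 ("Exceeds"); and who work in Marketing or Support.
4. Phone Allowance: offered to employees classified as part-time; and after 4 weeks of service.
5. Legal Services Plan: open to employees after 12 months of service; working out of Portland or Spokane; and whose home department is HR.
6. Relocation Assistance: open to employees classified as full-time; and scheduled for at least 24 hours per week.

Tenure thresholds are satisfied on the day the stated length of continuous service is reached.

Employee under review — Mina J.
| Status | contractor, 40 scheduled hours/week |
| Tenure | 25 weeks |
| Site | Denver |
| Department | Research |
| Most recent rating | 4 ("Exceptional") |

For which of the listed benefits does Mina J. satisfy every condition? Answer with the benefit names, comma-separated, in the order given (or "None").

Medical Plan — service 25 weeks ≥ 3 months (≈90 days) ✓; rating 4 ≥ 2 ✓; 40 hrs/wk ≥ 25 ✓ → eligible.
Adoption Assistance — status contractor ✗ (requires part-time, seasonal, or temporary) → not eligible.
Dental Plan — status contractor ✗ (requires seasonal or temporary) → not eligible.
Phone Allowance — status contractor ✗ (requires part-time) → not eligible.
Legal Services Plan — service 25 weeks < 12 months (≈360 days) ✗ → not eligible.
Relocation Assistance — status contractor ✗ (requires full-time) → not eligible.

Medical Plan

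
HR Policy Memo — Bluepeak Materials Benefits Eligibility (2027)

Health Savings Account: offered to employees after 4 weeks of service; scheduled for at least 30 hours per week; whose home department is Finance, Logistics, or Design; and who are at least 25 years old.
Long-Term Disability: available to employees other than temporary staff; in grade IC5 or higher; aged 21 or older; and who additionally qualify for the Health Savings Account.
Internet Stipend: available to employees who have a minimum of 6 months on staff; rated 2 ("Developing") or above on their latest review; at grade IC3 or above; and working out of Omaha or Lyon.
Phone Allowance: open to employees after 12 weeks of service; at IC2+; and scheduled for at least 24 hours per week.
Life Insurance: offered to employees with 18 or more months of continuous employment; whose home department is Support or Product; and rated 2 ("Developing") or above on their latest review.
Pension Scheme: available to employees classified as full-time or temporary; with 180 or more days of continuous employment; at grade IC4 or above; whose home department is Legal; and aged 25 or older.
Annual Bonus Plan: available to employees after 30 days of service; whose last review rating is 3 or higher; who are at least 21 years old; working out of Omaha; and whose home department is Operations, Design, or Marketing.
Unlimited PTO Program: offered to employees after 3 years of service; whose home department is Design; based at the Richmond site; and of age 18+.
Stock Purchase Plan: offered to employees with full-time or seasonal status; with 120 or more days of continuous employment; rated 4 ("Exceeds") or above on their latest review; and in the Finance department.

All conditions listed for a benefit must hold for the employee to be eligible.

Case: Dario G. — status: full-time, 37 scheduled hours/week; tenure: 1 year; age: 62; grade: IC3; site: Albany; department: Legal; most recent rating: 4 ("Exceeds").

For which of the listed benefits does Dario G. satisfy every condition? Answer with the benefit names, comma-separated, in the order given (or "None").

Health Savings Account — service 1 year ≥ 4 weeks (≈28 days) ✓; 37 hrs/wk ≥ 30 ✓; dept Legal ✗ → not eligible.
Long-Term Disability — status full-time ✓ (not excluded); grade IC3 < IC5 ✗ → not eligible.
Internet Stipend — service 1 year ≥ 6 months (≈180 days) ✓; rating 4 ≥ 2 ✓; grade IC3 ≥ IC3 ✓; site Albany ✗ (not Omaha or Lyon) → not eligible.
Phone Allowance — service 1 year ≥ 12 weeks (≈84 days) ✓; grade IC3 ≥ IC2 ✓; 37 hrs/wk ≥ 24 ✓ → eligible.
Life Insurance — service 1 year < 18 months (≈540 days) ✗ → not eligible.
Pension Scheme — status full-time ✓; service 1 year ≥ 180 days ✓; grade IC3 < IC4 ✗ → not eligible.
Annual Bonus Plan — service 1 year ≥ 30 days ✓; rating 4 ≥ 3 ✓; age 62 ≥ 21 ✓; site Albany ✗ (not Omaha) → not eligible.
Unlimited PTO Program — service 1 year < 3 years ✗ → not eligible.
Stock Purchase Plan — status full-time ✓; service 1 year ≥ 120 days ✓; rating 4 ≥ 4 ✓; dept Legal ✗ → not eligible.

Phone Allowance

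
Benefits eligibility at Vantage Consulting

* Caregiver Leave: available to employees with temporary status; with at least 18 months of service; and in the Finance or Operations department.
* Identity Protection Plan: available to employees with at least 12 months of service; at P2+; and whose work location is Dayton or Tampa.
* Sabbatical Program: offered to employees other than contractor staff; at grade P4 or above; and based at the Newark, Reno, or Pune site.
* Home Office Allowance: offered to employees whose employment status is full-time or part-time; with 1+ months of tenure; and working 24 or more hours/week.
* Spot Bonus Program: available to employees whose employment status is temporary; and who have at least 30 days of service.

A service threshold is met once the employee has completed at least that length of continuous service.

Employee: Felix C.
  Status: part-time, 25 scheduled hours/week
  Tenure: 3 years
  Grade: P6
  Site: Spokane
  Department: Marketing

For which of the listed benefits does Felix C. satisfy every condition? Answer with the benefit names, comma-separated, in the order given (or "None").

Caregiver Leave — status part-time ✗ (requires temporary) → not eligible.
Identity Protection Plan — service 3 years ≥ 12 months (≈360 days) ✓; grade P6 ≥ P2 ✓; site Spokane ✗ (not Dayton or Tampa) → not eligible.
Sabbatical Program — status part-time ✓ (not excluded); grade P6 ≥ P4 ✓; site Spokane ✗ (not Newark, Reno, or Pune) → not eligible.
Home Office Allowance — status part-time ✓; service 3 years ≥ 1 month (≈30 days) ✓; 25 hrs/wk ≥ 24 ✓ → eligible.
Spot Bonus Program — status part-time ✗ (requires temporary) → not eligible.

Home Office Allowance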